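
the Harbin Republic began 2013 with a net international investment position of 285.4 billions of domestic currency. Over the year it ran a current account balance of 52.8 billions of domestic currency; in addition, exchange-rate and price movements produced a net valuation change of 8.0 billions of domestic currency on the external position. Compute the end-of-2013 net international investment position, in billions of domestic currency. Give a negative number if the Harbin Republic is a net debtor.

Change in NIIP = current account + net valuation change = 52.8 + 8.0 = 60.8
End-of-year NIIP = 285.4 + 60.8 = 346.2

346.2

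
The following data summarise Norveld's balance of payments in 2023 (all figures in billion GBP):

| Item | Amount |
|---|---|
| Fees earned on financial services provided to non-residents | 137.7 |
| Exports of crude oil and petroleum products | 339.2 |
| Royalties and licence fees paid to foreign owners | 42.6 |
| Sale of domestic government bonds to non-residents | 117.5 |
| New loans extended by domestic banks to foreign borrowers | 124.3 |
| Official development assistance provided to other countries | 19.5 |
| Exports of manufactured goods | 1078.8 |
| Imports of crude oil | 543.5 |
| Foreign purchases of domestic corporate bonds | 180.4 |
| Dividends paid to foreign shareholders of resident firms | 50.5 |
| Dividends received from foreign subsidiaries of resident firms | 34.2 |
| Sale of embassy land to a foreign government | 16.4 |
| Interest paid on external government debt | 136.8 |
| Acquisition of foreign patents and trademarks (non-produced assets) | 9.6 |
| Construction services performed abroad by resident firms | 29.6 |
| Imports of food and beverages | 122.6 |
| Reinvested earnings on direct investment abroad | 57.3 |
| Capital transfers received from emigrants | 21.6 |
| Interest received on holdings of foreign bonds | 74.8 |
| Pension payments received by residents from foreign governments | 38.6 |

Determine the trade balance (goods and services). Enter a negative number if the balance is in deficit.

Goods: 1078.8 - 122.6 - 543.5 + 339.2 = 751.9
Services: 29.6 - 42.6 + 137.7 = 124.7
Trade balance = 751.9 + 124.7 = 876.6
(Excluded from the trade balance — financial account: sale of domestic government bonds to non-residents 117.5, new loans extended by domestic banks to foreign borrowers 124.3, foreign purchases of domestic corporate bonds 180.4; secondary income: official development assistance provided to other countries 19.5, pension payments received by residents from foreign governments 38.6; primary income: dividends paid to foreign shareholders of resident firms 50.5, dividends received from foreign subsidiaries of resident firms 34.2, interest paid on external government debt 136.8, reinvested earnings on direct investment abroad 57.3, interest received on holdings of foreign bonds 74.8; capital account: sale of embassy land to a foreign government 16.4, acquisition of foreign patents and trademarks (non-produced assets) 9.6, capital transfers received from emigrants 21.6.)

876.6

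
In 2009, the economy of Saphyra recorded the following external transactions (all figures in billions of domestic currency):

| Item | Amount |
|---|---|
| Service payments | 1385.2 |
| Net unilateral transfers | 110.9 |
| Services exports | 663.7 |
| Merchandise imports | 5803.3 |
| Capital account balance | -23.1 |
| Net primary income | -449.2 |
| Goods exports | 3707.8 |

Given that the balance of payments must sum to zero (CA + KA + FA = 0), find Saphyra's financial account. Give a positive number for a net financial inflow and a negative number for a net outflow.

Goods balance = 3707.8 - 5803.3 = -2095.5
Services balance = 663.7 - 1385.2 = -721.5
Trade balance (goods + services) = -2095.5 + (-721.5) = -2817.0
Net primary income = -449.2
Net secondary income = 110.9
Current account = -2817.0 + (-449.2) + 110.9 = -3155.3
Financial account = -(-3155.3 + (-23.1)) = 3178.4

3178.4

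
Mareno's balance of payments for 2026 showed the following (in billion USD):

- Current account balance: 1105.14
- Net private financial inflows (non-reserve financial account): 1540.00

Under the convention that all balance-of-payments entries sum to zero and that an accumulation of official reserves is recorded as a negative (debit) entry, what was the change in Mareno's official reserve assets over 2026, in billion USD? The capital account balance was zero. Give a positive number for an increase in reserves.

2645.14

Official reserve transactions balance = -(1105.14 + 1540.00) = -2645.14
An accumulation of reserves is recorded as a debit (negative entry), so the change in the stock of reserves is the negative of that balance.
Change in official reserves = -(-2645.14) = 2645.14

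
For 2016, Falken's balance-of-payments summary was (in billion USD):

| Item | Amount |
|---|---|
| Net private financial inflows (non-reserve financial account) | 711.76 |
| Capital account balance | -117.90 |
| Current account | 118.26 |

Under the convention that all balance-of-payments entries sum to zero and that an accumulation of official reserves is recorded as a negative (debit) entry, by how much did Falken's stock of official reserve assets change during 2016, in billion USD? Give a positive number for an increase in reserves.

712.12

Official reserve transactions balance = -(118.26 + (-117.90) + 711.76) = -712.12
An accumulation of reserves is recorded as a debit (negative entry), so the change in the stock of reserves is the negative of that balance.
Change in official reserves = -(-712.12) = 712.12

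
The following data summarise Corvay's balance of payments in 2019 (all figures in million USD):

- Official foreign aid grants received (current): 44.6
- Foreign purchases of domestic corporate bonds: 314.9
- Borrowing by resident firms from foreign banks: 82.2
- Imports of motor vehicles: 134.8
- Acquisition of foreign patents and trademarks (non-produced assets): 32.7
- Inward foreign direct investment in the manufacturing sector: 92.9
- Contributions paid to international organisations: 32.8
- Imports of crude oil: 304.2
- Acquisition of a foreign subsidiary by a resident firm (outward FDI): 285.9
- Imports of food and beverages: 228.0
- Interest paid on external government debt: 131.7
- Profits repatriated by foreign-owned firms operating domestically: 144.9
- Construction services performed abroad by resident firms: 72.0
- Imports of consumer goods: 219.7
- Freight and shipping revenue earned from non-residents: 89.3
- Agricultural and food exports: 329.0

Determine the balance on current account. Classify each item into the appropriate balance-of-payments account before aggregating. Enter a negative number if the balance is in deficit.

Goods: -228.0 - 304.2 - 219.7 + 329.0 - 134.8 = -557.7
Services: 89.3 + 72.0 = 161.3
Primary income: -144.9 - 131.7 = -276.6
Secondary income: 44.6 - 32.8 = 11.8
Current account = (-557.7) + 161.3 + (-276.6) + 11.8 = -661.2
(Excluded from the current account — financial account: foreign purchases of domestic corporate bonds 314.9, borrowing by resident firms from foreign banks 82.2, inward foreign direct investment in the manufacturing sector 92.9, acquisition of a foreign subsidiary by a resident firm (outward FDI) 285.9; capital account: acquisition of foreign patents and trademarks (non-produced assets) 32.7.)

-661.2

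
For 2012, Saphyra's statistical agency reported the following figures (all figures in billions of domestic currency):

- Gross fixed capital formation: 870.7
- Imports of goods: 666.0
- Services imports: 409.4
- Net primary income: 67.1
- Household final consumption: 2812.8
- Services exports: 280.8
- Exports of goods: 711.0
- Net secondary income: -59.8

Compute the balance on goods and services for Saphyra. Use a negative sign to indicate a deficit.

Goods balance = 711.0 - 666.0 = 45.0
Services balance = 280.8 - 409.4 = -128.6
Trade balance (goods + services) = 45.0 + (-128.6) = -83.6

-83.6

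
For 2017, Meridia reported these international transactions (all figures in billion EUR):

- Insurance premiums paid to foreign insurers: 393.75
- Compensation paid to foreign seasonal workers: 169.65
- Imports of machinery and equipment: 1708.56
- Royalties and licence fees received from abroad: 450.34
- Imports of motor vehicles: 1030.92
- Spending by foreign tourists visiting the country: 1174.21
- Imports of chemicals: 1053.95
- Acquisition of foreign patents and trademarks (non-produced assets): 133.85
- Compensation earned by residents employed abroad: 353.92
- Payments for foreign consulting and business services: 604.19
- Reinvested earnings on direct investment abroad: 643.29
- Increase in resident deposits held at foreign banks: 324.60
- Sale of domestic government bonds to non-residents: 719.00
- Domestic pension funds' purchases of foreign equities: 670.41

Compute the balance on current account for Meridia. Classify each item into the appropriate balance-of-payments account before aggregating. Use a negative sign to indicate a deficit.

Goods: -1053.95 - 1030.92 - 1708.56 = -3793.43
Services: -393.75 + 450.34 + 1174.21 - 604.19 = 626.61
Primary income: 643.29 + 353.92 - 169.65 = 827.56
Current account = (-3793.43) + 626.61 + 827.56 = -2339.26
(Excluded from the current account — capital account: acquisition of foreign patents and trademarks (non-produced assets) 133.85; financial account: increase in resident deposits held at foreign banks 324.60, sale of domestic government bonds to non-residents 719.00, domestic pension funds' purchases of foreign equities 670.41.)

-2339.26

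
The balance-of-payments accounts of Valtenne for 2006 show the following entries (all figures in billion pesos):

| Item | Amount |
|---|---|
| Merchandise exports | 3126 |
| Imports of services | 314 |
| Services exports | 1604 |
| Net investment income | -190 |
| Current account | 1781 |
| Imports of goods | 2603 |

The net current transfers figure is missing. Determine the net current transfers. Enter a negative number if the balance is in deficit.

Current account = goods balance + services balance + net primary income + net secondary income
Sum of the known components = 1623
Net current transfers = CA - (known components) = 1781 - 1623 = 158

158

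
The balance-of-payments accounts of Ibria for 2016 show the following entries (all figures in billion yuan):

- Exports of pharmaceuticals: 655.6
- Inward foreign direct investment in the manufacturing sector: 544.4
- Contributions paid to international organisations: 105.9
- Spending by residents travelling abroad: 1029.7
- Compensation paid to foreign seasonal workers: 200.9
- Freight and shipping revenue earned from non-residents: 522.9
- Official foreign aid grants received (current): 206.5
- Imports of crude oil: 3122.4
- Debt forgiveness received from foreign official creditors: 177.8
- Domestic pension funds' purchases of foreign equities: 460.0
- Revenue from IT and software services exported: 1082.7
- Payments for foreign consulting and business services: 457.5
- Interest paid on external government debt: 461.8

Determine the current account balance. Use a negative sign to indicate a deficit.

-2910.5

Goods: -3122.4 + 655.6 = -2466.8
Services: 1082.7 + 522.9 - 457.5 - 1029.7 = 118.4
Primary income: -200.9 - 461.8 = -662.7
Secondary income: -105.9 + 206.5 = 100.6
Current account = (-2466.8) + 118.4 + (-662.7) + 100.6 = -2910.5
(Excluded from the current account — financial account: inward foreign direct investment in the manufacturing sector 544.4, domestic pension funds' purchases of foreign equities 460.0; capital account: debt forgiveness received from foreign official creditors 177.8.)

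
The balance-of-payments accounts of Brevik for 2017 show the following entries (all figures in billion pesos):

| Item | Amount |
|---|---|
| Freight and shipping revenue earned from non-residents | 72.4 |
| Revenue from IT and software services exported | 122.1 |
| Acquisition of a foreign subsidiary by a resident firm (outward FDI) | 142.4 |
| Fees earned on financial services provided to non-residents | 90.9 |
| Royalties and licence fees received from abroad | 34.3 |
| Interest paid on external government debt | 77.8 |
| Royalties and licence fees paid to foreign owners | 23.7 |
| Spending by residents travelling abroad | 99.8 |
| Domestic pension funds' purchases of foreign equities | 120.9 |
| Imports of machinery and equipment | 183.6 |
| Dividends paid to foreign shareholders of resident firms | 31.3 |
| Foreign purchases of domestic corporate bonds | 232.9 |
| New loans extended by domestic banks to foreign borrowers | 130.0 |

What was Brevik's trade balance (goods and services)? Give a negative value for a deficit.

12.6

Goods: -183.6
Services: 72.4 + 34.3 + 122.1 + 90.9 - 99.8 - 23.7 = 196.2
Trade balance = -183.6 + 196.2 = 12.6
(Excluded from the trade balance — financial account: acquisition of a foreign subsidiary by a resident firm (outward FDI) 142.4, domestic pension funds' purchases of foreign equities 120.9, foreign purchases of domestic corporate bonds 232.9, new loans extended by domestic banks to foreign borrowers 130.0; primary income: interest paid on external government debt 77.8, dividends paid to foreign shareholders of resident firms 31.3.)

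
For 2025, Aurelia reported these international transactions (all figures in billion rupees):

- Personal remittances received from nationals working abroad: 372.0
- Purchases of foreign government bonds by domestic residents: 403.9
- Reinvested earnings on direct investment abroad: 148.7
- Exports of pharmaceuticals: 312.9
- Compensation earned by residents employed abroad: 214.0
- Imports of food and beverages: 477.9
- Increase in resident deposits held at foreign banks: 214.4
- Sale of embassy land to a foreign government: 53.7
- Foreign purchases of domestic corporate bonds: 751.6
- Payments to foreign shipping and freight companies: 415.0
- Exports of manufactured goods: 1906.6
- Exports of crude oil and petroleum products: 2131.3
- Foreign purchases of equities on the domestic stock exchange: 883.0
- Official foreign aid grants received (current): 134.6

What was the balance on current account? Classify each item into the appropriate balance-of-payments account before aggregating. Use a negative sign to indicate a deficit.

4327.2

Goods: 2131.3 + 1906.6 - 477.9 + 312.9 = 3872.9
Services: -415.0
Primary income: 148.7 + 214.0 = 362.7
Secondary income: 372.0 + 134.6 = 506.6
Current account = 3872.9 + (-415.0) + 362.7 + 506.6 = 4327.2
(Excluded from the current account — financial account: purchases of foreign government bonds by domestic residents 403.9, increase in resident deposits held at foreign banks 214.4, foreign purchases of domestic corporate bonds 751.6, foreign purchases of equities on the domestic stock exchange 883.0; capital account: sale of embassy land to a foreign government 53.7.)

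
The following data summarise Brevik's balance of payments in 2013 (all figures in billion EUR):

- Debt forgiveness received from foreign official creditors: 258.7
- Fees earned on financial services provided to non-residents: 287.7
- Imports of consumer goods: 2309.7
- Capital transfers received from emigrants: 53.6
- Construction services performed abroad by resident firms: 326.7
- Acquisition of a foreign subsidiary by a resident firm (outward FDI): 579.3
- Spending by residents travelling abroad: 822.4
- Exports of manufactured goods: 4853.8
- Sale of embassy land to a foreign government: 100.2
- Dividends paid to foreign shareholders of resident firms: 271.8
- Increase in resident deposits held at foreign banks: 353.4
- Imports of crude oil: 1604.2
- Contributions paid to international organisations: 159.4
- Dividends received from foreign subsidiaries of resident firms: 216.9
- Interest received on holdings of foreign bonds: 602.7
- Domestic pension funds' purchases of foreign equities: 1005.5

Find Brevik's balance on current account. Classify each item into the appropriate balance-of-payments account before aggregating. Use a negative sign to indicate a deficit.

1120.3

Goods: 4853.8 - 1604.2 - 2309.7 = 939.9
Services: -822.4 + 326.7 + 287.7 = -208.0
Primary income: -271.8 + 216.9 + 602.7 = 547.8
Secondary income: -159.4
Current account = 939.9 + (-208.0) + 547.8 + (-159.4) = 1120.3
(Excluded from the current account — capital account: debt forgiveness received from foreign official creditors 258.7, capital transfers received from emigrants 53.6, sale of embassy land to a foreign government 100.2; financial account: acquisition of a foreign subsidiary by a resident firm (outward FDI) 579.3, increase in resident deposits held at foreign banks 353.4, domestic pension funds' purchases of foreign equities 1005.5.)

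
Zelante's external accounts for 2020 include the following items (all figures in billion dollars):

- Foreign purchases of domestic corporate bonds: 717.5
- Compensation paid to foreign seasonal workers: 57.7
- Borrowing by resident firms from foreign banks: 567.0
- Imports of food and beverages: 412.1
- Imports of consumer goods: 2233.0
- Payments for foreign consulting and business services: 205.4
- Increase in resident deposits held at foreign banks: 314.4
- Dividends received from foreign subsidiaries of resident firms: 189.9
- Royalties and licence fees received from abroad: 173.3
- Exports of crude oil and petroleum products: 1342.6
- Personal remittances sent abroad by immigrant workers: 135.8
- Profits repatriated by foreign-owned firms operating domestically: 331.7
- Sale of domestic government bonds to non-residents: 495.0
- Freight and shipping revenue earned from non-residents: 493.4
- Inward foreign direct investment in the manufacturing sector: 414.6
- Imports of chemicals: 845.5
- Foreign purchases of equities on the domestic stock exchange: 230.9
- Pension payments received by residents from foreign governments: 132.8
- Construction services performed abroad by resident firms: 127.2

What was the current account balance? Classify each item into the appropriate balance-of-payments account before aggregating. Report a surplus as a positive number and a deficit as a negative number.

-1762.0

Goods: 1342.6 - 2233.0 - 412.1 - 845.5 = -2148.0
Services: 493.4 + 173.3 + 127.2 - 205.4 = 588.5
Primary income: -57.7 + 189.9 - 331.7 = -199.5
Secondary income: -135.8 + 132.8 = -3.0
Current account = (-2148.0) + 588.5 + (-199.5) + (-3.0) = -1762.0
(Excluded from the current account — financial account: foreign purchases of domestic corporate bonds 717.5, borrowing by resident firms from foreign banks 567.0, increase in resident deposits held at foreign banks 314.4, sale of domestic government bonds to non-residents 495.0, inward foreign direct investment in the manufacturing sector 414.6, foreign purchases of equities on the domestic stock exchange 230.9.)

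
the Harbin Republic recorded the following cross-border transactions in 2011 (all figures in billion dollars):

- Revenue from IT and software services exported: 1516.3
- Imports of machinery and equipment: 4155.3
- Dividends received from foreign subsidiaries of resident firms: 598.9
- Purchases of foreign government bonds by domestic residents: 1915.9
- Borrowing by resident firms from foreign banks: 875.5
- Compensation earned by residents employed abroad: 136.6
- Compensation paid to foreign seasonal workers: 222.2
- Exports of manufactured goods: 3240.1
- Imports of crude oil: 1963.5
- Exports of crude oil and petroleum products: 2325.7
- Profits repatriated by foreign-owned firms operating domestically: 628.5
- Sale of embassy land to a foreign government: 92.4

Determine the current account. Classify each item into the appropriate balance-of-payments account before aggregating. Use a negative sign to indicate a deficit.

Goods: 3240.1 - 1963.5 + 2325.7 - 4155.3 = -553.0
Services: 1516.3
Primary income: 136.6 - 222.2 - 628.5 + 598.9 = -115.2
Current account = (-553.0) + 1516.3 + (-115.2) = 848.1
(Excluded from the current account — financial account: purchases of foreign government bonds by domestic residents 1915.9, borrowing by resident firms from foreign banks 875.5; capital account: sale of embassy land to a foreign government 92.4.)

848.1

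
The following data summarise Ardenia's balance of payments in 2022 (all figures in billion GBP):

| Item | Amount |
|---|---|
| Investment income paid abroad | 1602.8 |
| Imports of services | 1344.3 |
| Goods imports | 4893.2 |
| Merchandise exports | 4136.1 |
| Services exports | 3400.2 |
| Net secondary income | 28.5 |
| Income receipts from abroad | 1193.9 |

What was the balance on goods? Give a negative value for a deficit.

Goods balance = 4136.1 - 4893.2 = -757.1

-757.1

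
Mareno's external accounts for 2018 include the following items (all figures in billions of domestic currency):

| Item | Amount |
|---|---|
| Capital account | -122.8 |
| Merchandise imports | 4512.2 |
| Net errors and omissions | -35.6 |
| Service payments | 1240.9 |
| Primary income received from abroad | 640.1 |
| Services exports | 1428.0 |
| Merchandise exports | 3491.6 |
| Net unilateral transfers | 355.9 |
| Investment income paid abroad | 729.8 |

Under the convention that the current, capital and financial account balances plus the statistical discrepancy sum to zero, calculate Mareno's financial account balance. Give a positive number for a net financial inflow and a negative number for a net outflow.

725.7

Goods balance = 3491.6 - 4512.2 = -1020.6
Services balance = 1428.0 - 1240.9 = 187.1
Trade balance (goods + services) = -1020.6 + 187.1 = -833.5
Net primary income = 640.1 - 729.8 = -89.7
Net secondary income = 355.9
Current account = -833.5 + (-89.7) + 355.9 = -567.3
Financial account = -(-567.3 + (-122.8) + (-35.6)) = 725.7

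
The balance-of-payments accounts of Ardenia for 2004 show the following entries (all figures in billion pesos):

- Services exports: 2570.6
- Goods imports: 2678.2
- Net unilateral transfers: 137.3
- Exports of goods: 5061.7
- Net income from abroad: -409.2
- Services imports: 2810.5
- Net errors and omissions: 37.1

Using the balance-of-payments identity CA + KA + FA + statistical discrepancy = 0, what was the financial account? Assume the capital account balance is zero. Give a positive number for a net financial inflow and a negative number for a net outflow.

-1908.8

Goods balance = 5061.7 - 2678.2 = 2383.5
Services balance = 2570.6 - 2810.5 = -239.9
Trade balance (goods + services) = 2383.5 + (-239.9) = 2143.6
Net primary income = -409.2
Net secondary income = 137.3
Current account = 2143.6 + (-409.2) + 137.3 = 1871.7
Financial account = -(1871.7 + 37.1) = -1908.8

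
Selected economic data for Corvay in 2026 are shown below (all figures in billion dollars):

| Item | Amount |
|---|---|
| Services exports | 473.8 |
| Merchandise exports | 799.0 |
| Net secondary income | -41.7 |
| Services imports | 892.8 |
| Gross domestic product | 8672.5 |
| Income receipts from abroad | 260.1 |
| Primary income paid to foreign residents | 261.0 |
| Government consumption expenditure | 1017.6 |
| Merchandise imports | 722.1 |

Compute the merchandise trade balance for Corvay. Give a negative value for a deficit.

Goods balance = 799.0 - 722.1 = 76.9

76.9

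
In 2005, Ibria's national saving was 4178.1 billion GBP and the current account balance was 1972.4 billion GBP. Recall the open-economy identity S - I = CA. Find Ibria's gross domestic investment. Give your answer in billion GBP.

2205.7

I = S - CA = 4178.1 - 1972.4 = 2205.7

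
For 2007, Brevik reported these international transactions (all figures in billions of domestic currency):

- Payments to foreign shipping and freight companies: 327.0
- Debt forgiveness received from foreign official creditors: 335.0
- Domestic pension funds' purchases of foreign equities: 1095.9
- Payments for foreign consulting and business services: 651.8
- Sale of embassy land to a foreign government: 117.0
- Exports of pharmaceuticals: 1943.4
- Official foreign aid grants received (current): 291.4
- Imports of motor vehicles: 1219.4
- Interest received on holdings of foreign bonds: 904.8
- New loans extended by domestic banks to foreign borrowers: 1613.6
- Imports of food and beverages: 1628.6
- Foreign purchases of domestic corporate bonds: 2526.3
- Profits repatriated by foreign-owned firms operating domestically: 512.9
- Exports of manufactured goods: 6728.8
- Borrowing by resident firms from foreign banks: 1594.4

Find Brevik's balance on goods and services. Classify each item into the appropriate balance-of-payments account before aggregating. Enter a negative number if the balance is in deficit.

4845.4

Goods: -1219.4 + 6728.8 - 1628.6 + 1943.4 = 5824.2
Services: -651.8 - 327.0 = -978.8
Trade balance = 5824.2 + (-978.8) = 4845.4
(Excluded from the trade balance — capital account: debt forgiveness received from foreign official creditors 335.0, sale of embassy land to a foreign government 117.0; financial account: domestic pension funds' purchases of foreign equities 1095.9, new loans extended by domestic banks to foreign borrowers 1613.6, foreign purchases of domestic corporate bonds 2526.3, borrowing by resident firms from foreign banks 1594.4; secondary income: official foreign aid grants received (current) 291.4; primary income: interest received on holdings of foreign bonds 904.8, profits repatriated by foreign-owned firms operating domestically 512.9.)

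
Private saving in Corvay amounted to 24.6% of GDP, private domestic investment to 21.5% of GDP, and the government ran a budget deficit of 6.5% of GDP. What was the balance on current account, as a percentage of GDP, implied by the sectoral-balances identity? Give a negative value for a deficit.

By the sectoral-balances identity, CA = (S_private - I) + (T - G).
Private balance = 24.6 - 21.5 = 3.1
Government balance (T - G) = -6.5
CA = 3.1 + (-6.5) = -3.4

-3.4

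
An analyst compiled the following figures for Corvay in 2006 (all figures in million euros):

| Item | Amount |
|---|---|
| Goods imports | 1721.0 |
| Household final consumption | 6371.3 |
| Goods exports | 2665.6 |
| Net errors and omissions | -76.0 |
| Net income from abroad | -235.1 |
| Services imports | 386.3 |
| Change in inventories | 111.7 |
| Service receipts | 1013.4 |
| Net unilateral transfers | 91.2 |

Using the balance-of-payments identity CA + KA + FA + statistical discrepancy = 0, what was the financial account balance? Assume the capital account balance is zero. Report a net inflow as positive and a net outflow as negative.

-1351.8

Goods balance = 2665.6 - 1721.0 = 944.6
Services balance = 1013.4 - 386.3 = 627.1
Trade balance (goods + services) = 944.6 + 627.1 = 1571.7
Net primary income = -235.1
Net secondary income = 91.2
Current account = 1571.7 + (-235.1) + 91.2 = 1427.8
Financial account = -(1427.8 + (-76.0)) = -1351.8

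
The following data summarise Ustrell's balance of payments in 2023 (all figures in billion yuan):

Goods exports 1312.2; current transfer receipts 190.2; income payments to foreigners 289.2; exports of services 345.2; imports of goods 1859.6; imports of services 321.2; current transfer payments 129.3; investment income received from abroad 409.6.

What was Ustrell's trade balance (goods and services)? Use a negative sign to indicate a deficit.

Goods balance = 1312.2 - 1859.6 = -547.4
Services balance = 345.2 - 321.2 = 24.0
Trade balance (goods + services) = -547.4 + 24.0 = -523.4

-523.4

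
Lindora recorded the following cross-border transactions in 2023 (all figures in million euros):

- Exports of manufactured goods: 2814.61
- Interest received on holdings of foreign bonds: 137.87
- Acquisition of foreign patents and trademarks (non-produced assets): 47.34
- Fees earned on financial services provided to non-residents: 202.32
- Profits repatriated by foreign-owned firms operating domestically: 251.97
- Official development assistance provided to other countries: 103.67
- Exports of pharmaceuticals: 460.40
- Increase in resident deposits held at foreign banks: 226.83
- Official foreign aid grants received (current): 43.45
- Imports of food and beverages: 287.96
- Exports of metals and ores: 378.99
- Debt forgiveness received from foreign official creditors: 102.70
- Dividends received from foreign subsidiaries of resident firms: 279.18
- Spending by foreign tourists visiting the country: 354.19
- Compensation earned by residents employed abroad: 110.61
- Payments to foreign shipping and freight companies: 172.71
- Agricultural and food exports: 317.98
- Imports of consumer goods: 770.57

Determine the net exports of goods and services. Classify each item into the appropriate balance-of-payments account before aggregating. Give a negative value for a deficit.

3297.25

Goods: 317.98 - 770.57 + 2814.61 - 287.96 + 378.99 + 460.40 = 2913.45
Services: 202.32 + 354.19 - 172.71 = 383.80
Trade balance = 2913.45 + 383.80 = 3297.25
(Excluded from the trade balance — primary income: interest received on holdings of foreign bonds 137.87, profits repatriated by foreign-owned firms operating domestically 251.97, dividends received from foreign subsidiaries of resident firms 279.18, compensation earned by residents employed abroad 110.61; capital account: acquisition of foreign patents and trademarks (non-produced assets) 47.34, debt forgiveness received from foreign official creditors 102.70; secondary income: official development assistance provided to other countries 103.67, official foreign aid grants received (current) 43.45; financial account: increase in resident deposits held at foreign banks 226.83.)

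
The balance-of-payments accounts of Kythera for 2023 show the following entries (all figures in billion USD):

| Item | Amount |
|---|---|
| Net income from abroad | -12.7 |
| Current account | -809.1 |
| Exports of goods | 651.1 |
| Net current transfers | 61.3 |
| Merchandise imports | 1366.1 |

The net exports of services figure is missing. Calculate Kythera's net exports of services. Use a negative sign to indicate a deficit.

-142.7

Current account = goods balance + services balance + net primary income + net secondary income
Sum of the known components = -666.4
Net exports of services = CA - (known components) = -809.1 - (-666.4) = -142.7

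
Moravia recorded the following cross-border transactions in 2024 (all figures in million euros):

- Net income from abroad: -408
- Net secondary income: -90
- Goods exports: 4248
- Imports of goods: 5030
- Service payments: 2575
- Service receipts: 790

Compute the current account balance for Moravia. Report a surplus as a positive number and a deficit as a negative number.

-3065

Goods balance = 4248 - 5030 = -782
Services balance = 790 - 2575 = -1785
Trade balance (goods + services) = -782 + (-1785) = -2567
Net primary income = -408
Net secondary income = -90
Current account = -2567 + (-408) + (-90) = -3065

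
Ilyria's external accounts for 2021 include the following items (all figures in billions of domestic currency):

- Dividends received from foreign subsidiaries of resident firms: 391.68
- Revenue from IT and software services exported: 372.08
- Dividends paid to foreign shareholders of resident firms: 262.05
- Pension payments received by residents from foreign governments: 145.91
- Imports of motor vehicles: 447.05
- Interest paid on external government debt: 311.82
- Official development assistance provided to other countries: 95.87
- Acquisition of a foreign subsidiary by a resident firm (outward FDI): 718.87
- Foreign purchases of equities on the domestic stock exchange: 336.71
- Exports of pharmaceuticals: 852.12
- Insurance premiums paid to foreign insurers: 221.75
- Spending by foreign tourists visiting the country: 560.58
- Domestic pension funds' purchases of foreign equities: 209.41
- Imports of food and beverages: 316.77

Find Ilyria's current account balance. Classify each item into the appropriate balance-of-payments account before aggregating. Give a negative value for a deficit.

Goods: -447.05 - 316.77 + 852.12 = 88.30
Services: -221.75 + 560.58 + 372.08 = 710.91
Primary income: -262.05 - 311.82 + 391.68 = -182.19
Secondary income: 145.91 - 95.87 = 50.04
Current account = 88.30 + 710.91 + (-182.19) + 50.04 = 667.06
(Excluded from the current account — financial account: acquisition of a foreign subsidiary by a resident firm (outward FDI) 718.87, foreign purchases of equities on the domestic stock exchange 336.71, domestic pension funds' purchases of foreign equities 209.41.)

667.06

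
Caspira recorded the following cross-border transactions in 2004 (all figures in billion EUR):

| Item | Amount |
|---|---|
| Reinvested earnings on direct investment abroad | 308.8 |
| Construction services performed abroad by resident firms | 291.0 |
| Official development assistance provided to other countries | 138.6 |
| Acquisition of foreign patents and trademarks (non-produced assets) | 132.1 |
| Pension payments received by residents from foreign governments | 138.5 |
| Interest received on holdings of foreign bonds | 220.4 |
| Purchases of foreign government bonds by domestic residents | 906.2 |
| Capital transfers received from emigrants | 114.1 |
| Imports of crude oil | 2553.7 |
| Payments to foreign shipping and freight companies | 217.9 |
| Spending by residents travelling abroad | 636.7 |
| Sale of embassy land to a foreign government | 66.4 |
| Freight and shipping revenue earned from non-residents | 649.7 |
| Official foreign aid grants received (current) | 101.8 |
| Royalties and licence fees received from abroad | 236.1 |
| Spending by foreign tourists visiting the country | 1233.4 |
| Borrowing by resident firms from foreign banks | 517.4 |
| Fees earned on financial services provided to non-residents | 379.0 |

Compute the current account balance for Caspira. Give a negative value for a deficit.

Goods: -2553.7
Services: -636.7 + 1233.4 + 379.0 + 291.0 + 236.1 - 217.9 + 649.7 = 1934.6
Primary income: 308.8 + 220.4 = 529.2
Secondary income: 138.5 - 138.6 + 101.8 = 101.7
Current account = (-2553.7) + 1934.6 + 529.2 + 101.7 = 11.8
(Excluded from the current account — capital account: acquisition of foreign patents and trademarks (non-produced assets) 132.1, capital transfers received from emigrants 114.1, sale of embassy land to a foreign government 66.4; financial account: purchases of foreign government bonds by domestic residents 906.2, borrowing by resident firms from foreign banks 517.4.)

11.8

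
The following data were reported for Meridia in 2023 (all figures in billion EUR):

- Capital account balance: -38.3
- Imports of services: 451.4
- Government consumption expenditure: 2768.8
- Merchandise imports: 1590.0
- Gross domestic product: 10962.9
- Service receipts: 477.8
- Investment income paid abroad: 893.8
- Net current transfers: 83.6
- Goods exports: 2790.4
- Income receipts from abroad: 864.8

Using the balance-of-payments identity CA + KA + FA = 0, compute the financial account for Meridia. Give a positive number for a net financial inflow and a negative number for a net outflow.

Goods balance = 2790.4 - 1590.0 = 1200.4
Services balance = 477.8 - 451.4 = 26.4
Trade balance (goods + services) = 1200.4 + 26.4 = 1226.8
Net primary income = 864.8 - 893.8 = -29.0
Net secondary income = 83.6
Current account = 1226.8 + (-29.0) + 83.6 = 1281.4
Financial account = -(1281.4 + (-38.3)) = -1243.1

-1243.1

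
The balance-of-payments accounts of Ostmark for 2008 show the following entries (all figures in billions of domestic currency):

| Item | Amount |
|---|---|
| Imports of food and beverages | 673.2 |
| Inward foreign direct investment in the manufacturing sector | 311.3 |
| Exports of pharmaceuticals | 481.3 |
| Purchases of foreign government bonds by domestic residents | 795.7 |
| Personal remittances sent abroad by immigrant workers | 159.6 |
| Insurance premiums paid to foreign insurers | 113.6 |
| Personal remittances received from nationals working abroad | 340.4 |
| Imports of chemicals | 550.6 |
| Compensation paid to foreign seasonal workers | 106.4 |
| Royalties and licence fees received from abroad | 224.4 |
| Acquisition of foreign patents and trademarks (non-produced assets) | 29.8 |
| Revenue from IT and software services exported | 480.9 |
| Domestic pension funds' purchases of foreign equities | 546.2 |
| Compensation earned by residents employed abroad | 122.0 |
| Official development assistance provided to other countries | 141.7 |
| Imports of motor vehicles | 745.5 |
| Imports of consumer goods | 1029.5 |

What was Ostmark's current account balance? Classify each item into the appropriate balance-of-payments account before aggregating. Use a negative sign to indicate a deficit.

Goods: -673.2 - 745.5 - 550.6 - 1029.5 + 481.3 = -2517.5
Services: 480.9 - 113.6 + 224.4 = 591.7
Primary income: 122.0 - 106.4 = 15.6
Secondary income: -141.7 + 340.4 - 159.6 = 39.1
Current account = (-2517.5) + 591.7 + 15.6 + 39.1 = -1871.1
(Excluded from the current account — financial account: inward foreign direct investment in the manufacturing sector 311.3, purchases of foreign government bonds by domestic residents 795.7, domestic pension funds' purchases of foreign equities 546.2; capital account: acquisition of foreign patents and trademarks (non-produced assets) 29.8.)

-1871.1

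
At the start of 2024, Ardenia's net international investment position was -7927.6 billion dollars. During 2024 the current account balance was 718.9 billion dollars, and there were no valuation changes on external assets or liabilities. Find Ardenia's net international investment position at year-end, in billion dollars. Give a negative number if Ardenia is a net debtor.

-7208.7

With no valuation effects, change in NIIP = current account = 718.9
End-of-year NIIP = -7927.6 + 718.9 = -7208.7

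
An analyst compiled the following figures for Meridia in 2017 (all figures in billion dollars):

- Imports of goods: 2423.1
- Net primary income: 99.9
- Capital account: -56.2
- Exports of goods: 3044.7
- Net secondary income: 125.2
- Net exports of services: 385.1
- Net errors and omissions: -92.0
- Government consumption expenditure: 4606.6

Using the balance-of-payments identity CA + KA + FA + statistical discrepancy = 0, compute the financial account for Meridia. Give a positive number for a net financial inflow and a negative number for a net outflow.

Goods balance = 3044.7 - 2423.1 = 621.6
Services balance = 385.1
Trade balance (goods + services) = 621.6 + 385.1 = 1006.7
Net primary income = 99.9
Net secondary income = 125.2
Current account = 1006.7 + 99.9 + 125.2 = 1231.8
Financial account = -(1231.8 + (-56.2) + (-92.0)) = -1083.6

-1083.6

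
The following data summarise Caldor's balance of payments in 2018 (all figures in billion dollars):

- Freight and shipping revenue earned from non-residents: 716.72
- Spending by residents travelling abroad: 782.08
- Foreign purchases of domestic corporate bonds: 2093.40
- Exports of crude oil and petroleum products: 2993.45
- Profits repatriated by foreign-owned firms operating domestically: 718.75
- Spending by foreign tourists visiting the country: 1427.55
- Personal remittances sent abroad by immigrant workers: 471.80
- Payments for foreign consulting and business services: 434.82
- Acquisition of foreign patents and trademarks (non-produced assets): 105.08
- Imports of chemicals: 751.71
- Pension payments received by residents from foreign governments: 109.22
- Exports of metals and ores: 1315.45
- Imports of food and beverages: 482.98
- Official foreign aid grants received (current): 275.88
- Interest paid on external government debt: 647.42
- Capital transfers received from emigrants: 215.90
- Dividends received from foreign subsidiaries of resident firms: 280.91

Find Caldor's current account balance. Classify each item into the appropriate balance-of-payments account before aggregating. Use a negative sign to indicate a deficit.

2829.62

Goods: 1315.45 - 482.98 + 2993.45 - 751.71 = 3074.21
Services: -782.08 + 716.72 - 434.82 + 1427.55 = 927.37
Primary income: -647.42 - 718.75 + 280.91 = -1085.26
Secondary income: -471.80 + 275.88 + 109.22 = -86.70
Current account = 3074.21 + 927.37 + (-1085.26) + (-86.70) = 2829.62
(Excluded from the current account — financial account: foreign purchases of domestic corporate bonds 2093.40; capital account: acquisition of foreign patents and trademarks (non-produced assets) 105.08, capital transfers received from emigrants 215.90.)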